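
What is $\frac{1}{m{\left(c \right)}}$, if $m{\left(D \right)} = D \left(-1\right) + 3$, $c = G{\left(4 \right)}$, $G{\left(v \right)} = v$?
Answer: $-1$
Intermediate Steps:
$c = 4$
$m{\left(D \right)} = 3 - D$ ($m{\left(D \right)} = - D + 3 = 3 - D$)
$\frac{1}{m{\left(c \right)}} = \frac{1}{3 - 4} = \frac{1}{-1} = -1$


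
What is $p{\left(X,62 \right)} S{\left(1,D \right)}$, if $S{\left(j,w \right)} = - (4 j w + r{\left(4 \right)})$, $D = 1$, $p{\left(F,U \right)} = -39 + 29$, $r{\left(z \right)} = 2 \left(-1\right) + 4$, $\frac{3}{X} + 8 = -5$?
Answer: $60$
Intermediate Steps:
$X = - \frac{3}{13}$ ($X = \frac{3}{-8 - 5} = \frac{3}{-13} = 3 \left(- \frac{1}{13}\right) = - \frac{3}{13} \approx -0.23077$)
$r{\left(z \right)} = 2$ ($r{\left(z \right)} = -2 + 4 = 2$)
$p{\left(F,U \right)} = -10$
$S{\left(j,w \right)} = -2 - 4 j w$ ($S{\left(j,w \right)} = - (4 j w + 2) = - (2 + 4 j w) = -2 - 4 j w$)
$p{\left(X,62 \right)} S{\left(1,D \right)} = - 10 \left(-2 - 4 \cdot 1\right) = - 10 \left(-2 - 4\right) = \left(-10\right) \left(-6\right) = 60$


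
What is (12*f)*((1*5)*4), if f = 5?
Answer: 1200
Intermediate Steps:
(12*f)*((1*5)*4) = (12*5)*((1*5)*4) = 60*(5*4) = 60*20 = 1200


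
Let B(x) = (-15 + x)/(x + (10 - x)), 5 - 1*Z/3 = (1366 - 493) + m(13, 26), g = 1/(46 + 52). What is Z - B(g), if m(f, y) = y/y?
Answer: -2553391/980 ≈ -2605.5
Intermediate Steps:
m(f, y) = 1
g = 1/98 ≈ 0.010204
Z = -2607 (Z = 15 - 3*((1366 - 493) + 1) = 15 - 3*(873 + 1) = 15 - 3*874 = 15 - 2622 = -2607)
B(x) = -3/2 + x/10 (B(x) = (-15 + x)/10 = (-15 + x)*(1/10) = -3/2 + x/10)
Z - B(g) = -2607 - (-3/2 + (1/10)*(1/98)) = -2607 - (-3/2 + 1/980) = -2607 - 1*(-1469/980) = -2607 + 1469/980 = -2553391/980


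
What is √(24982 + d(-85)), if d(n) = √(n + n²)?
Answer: √(24982 + 2*√1785) ≈ 158.32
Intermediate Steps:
√(24982 + d(-85)) = √(24982 + √(-85*(1 - 85))) = √(24982 + √(-85*(-84))) = √(24982 + √7140) = √(24982 + 2*√1785)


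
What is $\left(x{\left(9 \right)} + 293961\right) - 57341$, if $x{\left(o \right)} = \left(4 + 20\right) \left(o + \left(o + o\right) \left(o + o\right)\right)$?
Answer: $244612$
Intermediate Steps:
$x{\left(o \right)} = 24 o + 96 o^{2}$ ($x{\left(o \right)} = 24 \left(o + 2 o 2 o\right) = 24 \left(o + 4 o^{2}\right) = 24 o + 96 o^{2}$)
$\left(x{\left(9 \right)} + 293961\right) - 57341 = \left(24 \cdot 9 \left(1 + 4 \cdot 9\right) + 293961\right) - 57341 = \left(24 \cdot 9 \left(1 + 36\right) + 293961\right) - 57341 = \left(24 \cdot 9 \cdot 37 + 293961\right) - 57341 = \left(7992 + 293961\right) - 57341 = 301953 - 57341 = 244612$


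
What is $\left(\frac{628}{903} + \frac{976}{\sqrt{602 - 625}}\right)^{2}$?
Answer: $- \frac{776729972752}{18754407} - \frac{1225856 i \sqrt{23}}{20769} \approx -41416.0 - 283.07 i$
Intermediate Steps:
$\left(\frac{628}{903} + \frac{976}{\sqrt{602 - 625}}\right)^{2} = \left(628 \cdot \frac{1}{903} + \frac{976}{\sqrt{-23}}\right)^{2} = \left(\frac{628}{903} + \frac{976}{i \sqrt{23}}\right)^{2} = \left(\frac{628}{903} + 976 \left(- \frac{i \sqrt{23}}{23}\right)\right)^{2} = \left(\frac{628}{903} - \frac{976 i \sqrt{23}}{23}\right)^{2}$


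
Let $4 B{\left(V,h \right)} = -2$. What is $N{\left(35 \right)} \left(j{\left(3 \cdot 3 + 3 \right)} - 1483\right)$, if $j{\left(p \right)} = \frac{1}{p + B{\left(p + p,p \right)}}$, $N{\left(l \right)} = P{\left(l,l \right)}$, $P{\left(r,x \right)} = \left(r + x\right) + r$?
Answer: $- \frac{3581235}{23} \approx -1.5571 \cdot 10^{5}$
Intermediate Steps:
$B{\left(V,h \right)} = - \frac{1}{2}$ ($B{\left(V,h \right)} = \frac{1}{4} \left(-2\right) = - \frac{1}{2}$)
$P{\left(r,x \right)} = x + 2 r$
$N{\left(l \right)} = 3 l$ ($N{\left(l \right)} = l + 2 l = 3 l$)
$j{\left(p \right)} = \frac{1}{- \frac{1}{2} + p}$ ($j{\left(p \right)} = \frac{1}{p - \frac{1}{2}} = \frac{1}{- \frac{1}{2} + p}$)
$N{\left(35 \right)} \left(j{\left(3 \cdot 3 + 3 \right)} - 1483\right) = 3 \cdot 35 \left(\frac{2}{-1 + 2 \left(3 \cdot 3 + 3\right)} - 1483\right) = 105 \left(\frac{2}{-1 + 2 \left(9 + 3\right)} - 1483\right) = 105 \left(\frac{2}{-1 + 2 \cdot 12} - 1483\right) = 105 \left(\frac{2}{-1 + 24} - 1483\right) = 105 \left(\frac{2}{23} - 1483\right) = 105 \left(- \frac{34107}{23}\right) = - \frac{3581235}{23}$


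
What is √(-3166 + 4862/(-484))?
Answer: I*√1537206/22 ≈ 56.356*I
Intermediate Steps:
√(-3166 + 4862/(-484)) = √(-3166 + 4862*(-1/484)) = √(-3166 - 221/22) = √(-69873/22) = I*√1537206/22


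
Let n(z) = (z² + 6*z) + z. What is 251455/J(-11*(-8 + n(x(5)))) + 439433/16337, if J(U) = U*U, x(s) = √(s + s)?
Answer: 429065658427/13732553538 - 1760185*√10/7144929 ≈ 30.465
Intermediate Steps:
x(s) = √2*√s (x(s) = √(2*s) = √2*√s)
n(z) = z² + 7*z
J(U) = U²
251455/J(-11*(-8 + n(x(5)))) + 439433/16337 = 251455/((-11*(-8 + (√2*√5)*(7 + √2*√5)))²) + 439433/16337 = 251455/((-11*(-8 + √10*(7 + √10)))²) + 439433*(1/16337) = 251455/((88 - 11*√10*(7 + √10))²) + 25849/961 = 251455/(88 - 11*√10*(7 + √10))² + 25849/961 = 25849/961 + 251455/(88 - 11*√10*(7 + √10))²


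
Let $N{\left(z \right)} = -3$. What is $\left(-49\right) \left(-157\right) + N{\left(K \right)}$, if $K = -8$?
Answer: $7690$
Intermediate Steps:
$\left(-49\right) \left(-157\right) + N{\left(K \right)} = \left(-49\right) \left(-157\right) - 3 = 7693 - 3 = 7690$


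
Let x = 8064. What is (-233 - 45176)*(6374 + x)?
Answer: -655615142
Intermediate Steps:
(-233 - 45176)*(6374 + x) = (-233 - 45176)*(6374 + 8064) = -45409*14438 = -655615142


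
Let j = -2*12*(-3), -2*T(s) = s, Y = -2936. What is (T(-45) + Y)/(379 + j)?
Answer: -5827/902 ≈ -6.4601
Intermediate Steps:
T(s) = -s/2
j = 72 (j = -24*(-3) = 72)
(T(-45) + Y)/(379 + j) = (-1/2*(-45) - 2936)/(379 + 72) = (45/2 - 2936)/451 = -5827/2*1/451 = -5827/902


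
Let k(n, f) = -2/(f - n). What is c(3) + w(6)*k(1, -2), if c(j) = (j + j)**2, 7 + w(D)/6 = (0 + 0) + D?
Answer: 32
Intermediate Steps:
w(D) = -42 + 6*D (w(D) = -42 + 6*((0 + 0) + D) = -42 + 6*(0 + D) = -42 + 6*D)
c(j) = 4*j**2 (c(j) = (2*j)**2 = 4*j**2)
c(3) + w(6)*k(1, -2) = 4*3**2 + (-42 + 6*6)*(-2/(-2 - 1*1)) = 4*9 + (-42 + 36)*(-2/(-2 - 1)) = 36 - (-12)/(-3) = 36 - (-12)*(-1)/3 = 36 - 6*2/3 = 36 - 4 = 32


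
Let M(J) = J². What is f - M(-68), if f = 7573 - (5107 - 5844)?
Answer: 3686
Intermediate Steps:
f = 8310 (f = 7573 - 1*(-737) = 7573 + 737 = 8310)
f - M(-68) = 8310 - 1*(-68)² = 8310 - 1*4624 = 8310 - 4624 = 3686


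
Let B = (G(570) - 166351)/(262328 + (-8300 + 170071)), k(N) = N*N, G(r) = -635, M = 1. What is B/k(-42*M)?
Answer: -9277/41561702 ≈ -0.00022321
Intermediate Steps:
k(N) = N²
B = -166986/424099 (B = (-635 - 166351)/(262328 + (-8300 + 170071)) = -166986/(262328 + 161771) = -166986/424099 ≈ -0.39374)
B/k(-42*M) = -166986/(424099*((-42*1)²)) = -166986/(424099*((-42)²)) = -166986/424099/1764 = -166986/424099*1/1764 = -9277/41561702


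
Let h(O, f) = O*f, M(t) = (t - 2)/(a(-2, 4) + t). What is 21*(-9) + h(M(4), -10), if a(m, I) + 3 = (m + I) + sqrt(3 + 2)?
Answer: -204 + 5*sqrt(5) ≈ -192.82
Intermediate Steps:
a(m, I) = -3 + I + m + sqrt(5) (a(m, I) = -3 + ((m + I) + sqrt(3 + 2)) = -3 + ((I + m) + sqrt(5)) = -3 + (I + m + sqrt(5)) = -3 + I + m + sqrt(5))
M(t) = (-2 + t)/(-1 + t + sqrt(5)) (M(t) = (t - 2)/((-3 + 4 - 2 + sqrt(5)) + t) = (-2 + t)/((-1 + sqrt(5)) + t) = (-2 + t)/(-1 + t + sqrt(5)))
21*(-9) + h(M(4), -10) = 21*(-9) + ((-2 + 4)/(-1 + 4 + sqrt(5)))*(-10) = -189 + (2/(3 + sqrt(5)))*(-10) = -189 - 20/(3 + sqrt(5))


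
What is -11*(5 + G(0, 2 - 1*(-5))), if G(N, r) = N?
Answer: -55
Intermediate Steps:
-11*(5 + G(0, 2 - 1*(-5))) = -11*(5 + 0) = -11*5 = -55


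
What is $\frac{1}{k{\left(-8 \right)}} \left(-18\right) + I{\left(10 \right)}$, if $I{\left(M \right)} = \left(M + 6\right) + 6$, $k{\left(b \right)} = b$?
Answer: $\frac{97}{4} \approx 24.25$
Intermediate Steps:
$I{\left(M \right)} = 12 + M$ ($I{\left(M \right)} = \left(6 + M\right) + 6 = 12 + M$)
$\frac{1}{k{\left(-8 \right)}} \left(-18\right) + I{\left(10 \right)} = \frac{1}{-8} \left(-18\right) + \left(12 + 10\right) = \left(- \frac{1}{8}\right) \left(-18\right) + 22 = \frac{9}{4} + 22 = \frac{97}{4}$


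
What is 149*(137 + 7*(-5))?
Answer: 15198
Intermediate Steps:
149*(137 + 7*(-5)) = 149*(137 - 35) = 149*102 = 15198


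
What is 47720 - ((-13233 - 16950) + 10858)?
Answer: 67045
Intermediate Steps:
47720 - ((-13233 - 16950) + 10858) = 47720 - (-30183 + 10858) = 47720 - 1*(-19325) = 47720 + 19325 = 67045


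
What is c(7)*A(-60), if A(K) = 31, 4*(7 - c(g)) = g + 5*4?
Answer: 31/4 ≈ 7.7500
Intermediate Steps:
c(g) = 2 - g/4 (c(g) = 7 - (g + 5*4)/4 = 7 - (g + 20)/4 = 7 - (20 + g)/4 = 7 + (-5 - g/4) = 2 - g/4)
c(7)*A(-60) = (2 - ¼*7)*31 = (2 - 7/4)*31 = (¼)*31 = 31/4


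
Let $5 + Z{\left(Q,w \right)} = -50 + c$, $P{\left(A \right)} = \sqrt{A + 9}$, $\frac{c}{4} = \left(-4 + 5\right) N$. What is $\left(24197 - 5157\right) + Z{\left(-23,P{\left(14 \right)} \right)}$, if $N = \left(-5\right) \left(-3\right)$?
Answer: $19045$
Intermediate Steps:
$N = 15$
$c = 60$ ($c = 4 \left(-4 + 5\right) 15 = 4 \cdot 1 \cdot 15 = 4 \cdot 15 = 60$)
$P{\left(A \right)} = \sqrt{9 + A}$
$Z{\left(Q,w \right)} = 5$ ($Z{\left(Q,w \right)} = -5 + \left(-50 + 60\right) = -5 + 10 = 5$)
$\left(24197 - 5157\right) + Z{\left(-23,P{\left(14 \right)} \right)} = \left(24197 - 5157\right) + 5 = 19040 + 5 = 19045$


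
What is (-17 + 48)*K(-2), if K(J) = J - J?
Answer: 0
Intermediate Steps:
K(J) = 0
(-17 + 48)*K(-2) = (-17 + 48)*0 = 31*0 = 0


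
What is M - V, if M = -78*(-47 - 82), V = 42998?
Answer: -32936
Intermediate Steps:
M = 10062 (M = -78*(-129) = 10062)
M - V = 10062 - 1*42998 = 10062 - 42998 = -32936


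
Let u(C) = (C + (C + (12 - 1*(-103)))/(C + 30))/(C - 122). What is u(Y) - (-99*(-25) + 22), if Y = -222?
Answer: -164879339/66048 ≈ -2496.4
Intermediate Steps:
u(C) = (C + (115 + C)/(30 + C))/(-122 + C) (u(C) = (C + (C + (12 + 103))/(30 + C))/(-122 + C) = (C + (C + 115)/(30 + C))/(-122 + C) = (C + (115 + C)/(30 + C))/(-122 + C))
u(Y) - (-99*(-25) + 22) = (115 + (-222)² + 31*(-222))/(-3660 + (-222)² - 92*(-222)) - (-99*(-25) + 22) = (115 + 49284 - 6882)/(-3660 + 49284 + 20424) - (2475 + 22) = 42517/66048 - 1*2497 = (1/66048)*42517 - 2497 = 42517/66048 - 2497 = -164879339/66048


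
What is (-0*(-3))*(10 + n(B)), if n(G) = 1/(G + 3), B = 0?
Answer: 0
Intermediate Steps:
n(G) = 1/(3 + G)
(-0*(-3))*(10 + n(B)) = (-0*(-3))*(10 + 1/(3 + 0)) = (-1*0)*(10 + 1/3) = 0*(10 + 1/3) = 0*(31/3) = 0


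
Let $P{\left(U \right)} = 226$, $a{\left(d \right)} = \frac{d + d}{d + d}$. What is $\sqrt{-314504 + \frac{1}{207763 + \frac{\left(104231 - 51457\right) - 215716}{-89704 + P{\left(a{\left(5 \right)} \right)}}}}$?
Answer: $\frac{i \sqrt{754814520523605571502054}}{1549198388} \approx 560.81 i$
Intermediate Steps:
$a{\left(d \right)} = 1$ ($a{\left(d \right)} = \frac{2 d}{2 d} = 2 d \frac{1}{2 d} = 1$)
$\sqrt{-314504 + \frac{1}{207763 + \frac{\left(104231 - 51457\right) - 215716}{-89704 + P{\left(a{\left(5 \right)} \right)}}}} = \sqrt{-314504 + \frac{1}{207763 + \frac{\left(104231 - 51457\right) - 215716}{-89704 + 226}}} = \sqrt{-314504 + \frac{1}{207763 + \frac{52774 - 215716}{-89478}}} = \sqrt{-314504 + \frac{1}{207763 - - \frac{27157}{14913}}} = \sqrt{-314504 + \frac{1}{207763 + \frac{27157}{14913}}} = \sqrt{-314504 + \frac{1}{\frac{3098396776}{14913}}} = \sqrt{-314504 + \frac{14913}{3098396776}} = \sqrt{- \frac{974458179624191}{3098396776}} = \frac{i \sqrt{754814520523605571502054}}{1549198388}$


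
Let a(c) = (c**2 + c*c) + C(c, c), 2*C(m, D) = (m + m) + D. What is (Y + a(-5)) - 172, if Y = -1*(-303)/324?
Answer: -13885/108 ≈ -128.56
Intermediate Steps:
C(m, D) = m + D/2 (C(m, D) = ((m + m) + D)/2 = (2*m + D)/2 = (D + 2*m)/2 = m + D/2)
Y = 101/108 (Y = 303*(1/324) = 101/108 ≈ 0.93519)
a(c) = 2*c**2 + 3*c/2 (a(c) = (c**2 + c*c) + (c + c/2) = (c**2 + c**2) + 3*c/2 = 2*c**2 + 3*c/2)
(Y + a(-5)) - 172 = (101/108 + (1/2)*(-5)*(3 + 4*(-5))) - 172 = (101/108 + (1/2)*(-5)*(3 - 20)) - 172 = (101/108 + (1/2)*(-5)*(-17)) - 172 = (101/108 + 85/2) - 172 = 4691/108 - 172 = -13885/108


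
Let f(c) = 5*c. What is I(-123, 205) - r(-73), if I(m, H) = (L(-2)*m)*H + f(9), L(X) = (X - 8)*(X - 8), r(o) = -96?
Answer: -2521359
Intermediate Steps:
L(X) = (-8 + X)**2 (L(X) = (-8 + X)*(-8 + X) = (-8 + X)**2)
I(m, H) = 45 + 100*H*m (I(m, H) = ((-8 - 2)**2*m)*H + 5*9 = ((-10)**2*m)*H + 45 = (100*m)*H + 45 = 100*H*m + 45 = 45 + 100*H*m)
I(-123, 205) - r(-73) = (45 + 100*205*(-123)) - 1*(-96) = (45 - 2521500) + 96 = -2521455 + 96 = -2521359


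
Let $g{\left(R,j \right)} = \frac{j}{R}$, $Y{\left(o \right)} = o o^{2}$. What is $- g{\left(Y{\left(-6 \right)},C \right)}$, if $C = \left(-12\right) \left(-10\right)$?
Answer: $\frac{5}{9} \approx 0.55556$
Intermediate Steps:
$C = 120$
$Y{\left(o \right)} = o^{3}$
$- g{\left(Y{\left(-6 \right)},C \right)} = - \frac{120}{\left(-6\right)^{3}} = - \frac{120}{-216} = - \frac{120 \left(-1\right)}{216} = \left(-1\right) \left(- \frac{5}{9}\right) = \frac{5}{9}$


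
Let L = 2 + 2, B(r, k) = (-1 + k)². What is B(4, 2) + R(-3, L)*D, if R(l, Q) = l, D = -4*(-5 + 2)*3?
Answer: -107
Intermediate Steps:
D = 36 (D = -4*(-3)*3 = 12*3 = 36)
L = 4
B(4, 2) + R(-3, L)*D = (-1 + 2)² - 3*36 = 1² - 108 = 1 - 108 = -107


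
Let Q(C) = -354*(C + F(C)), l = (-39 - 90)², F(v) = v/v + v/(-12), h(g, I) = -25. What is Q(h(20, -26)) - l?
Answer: -17765/2 ≈ -8882.5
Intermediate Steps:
F(v) = 1 - v/12 (F(v) = 1 + v*(-1/12) = 1 - v/12)
l = 16641 (l = (-129)² = 16641)
Q(C) = -354 - 649*C/2 (Q(C) = -354*(C + (1 - C/12)) = -354*(1 + 11*C/12) = -354 - 649*C/2)
Q(h(20, -26)) - l = (-354 - 649/2*(-25)) - 1*16641 = (-354 + 16225/2) - 16641 = 15517/2 - 16641 = -17765/2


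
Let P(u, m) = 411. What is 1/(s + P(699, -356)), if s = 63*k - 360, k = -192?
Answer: -1/12045 ≈ -8.3022e-5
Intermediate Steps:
s = -12456 (s = 63*(-192) - 360 = -12096 - 360 = -12456)
1/(s + P(699, -356)) = 1/(-12456 + 411) = 1/(-12045) = -1/12045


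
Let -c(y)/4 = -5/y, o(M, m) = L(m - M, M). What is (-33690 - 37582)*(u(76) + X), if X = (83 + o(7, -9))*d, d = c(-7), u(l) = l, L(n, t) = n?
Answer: 57587776/7 ≈ 8.2268e+6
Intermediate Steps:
o(M, m) = m - M
c(y) = 20/y (c(y) = -(-20)/y = 20/y)
d = -20/7 (d = 20/(-7) = 20*(-⅐) = -20/7 ≈ -2.8571)
X = -1340/7 (X = (83 + (-9 - 1*7))*(-20/7) = (83 + (-9 - 7))*(-20/7) = (83 - 16)*(-20/7) = 67*(-20/7) = -1340/7 ≈ -191.43)
(-33690 - 37582)*(u(76) + X) = (-33690 - 37582)*(76 - 1340/7) = -71272*(-808/7) = 57587776/7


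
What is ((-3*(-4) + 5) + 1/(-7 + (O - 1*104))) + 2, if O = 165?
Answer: 1027/54 ≈ 19.019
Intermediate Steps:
((-3*(-4) + 5) + 1/(-7 + (O - 1*104))) + 2 = ((-3*(-4) + 5) + 1/(-7 + (165 - 1*104))) + 2 = ((12 + 5) + 1/(-7 + (165 - 104))) + 2 = (17 + 1/(-7 + 61)) + 2 = (17 + 1/54) + 2 = 919/54 + 2 = 1027/54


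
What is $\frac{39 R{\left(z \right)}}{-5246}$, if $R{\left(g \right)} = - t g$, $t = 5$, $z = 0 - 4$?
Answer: $- \frac{390}{2623} \approx -0.14868$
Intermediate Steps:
$z = -4$ ($z = 0 - 4 = -4$)
$R{\left(g \right)} = - 5 g$ ($R{\left(g \right)} = \left(-1\right) 5 g = - 5 g$)
$\frac{39 R{\left(z \right)}}{-5246} = \frac{39 \left(\left(-5\right) \left(-4\right)\right)}{-5246} = 39 \cdot 20 \left(- \frac{1}{5246}\right) = 780 \left(- \frac{1}{5246}\right) = - \frac{390}{2623}$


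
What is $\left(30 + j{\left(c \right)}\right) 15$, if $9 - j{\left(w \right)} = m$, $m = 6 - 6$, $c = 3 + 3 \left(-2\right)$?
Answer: $585$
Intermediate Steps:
$c = -3$ ($c = 3 - 6 = -3$)
$m = 0$ ($m = 6 - 6 = 0$)
$j{\left(w \right)} = 9$ ($j{\left(w \right)} = 9 - 0 = 9 + 0 = 9$)
$\left(30 + j{\left(c \right)}\right) 15 = \left(30 + 9\right) 15 = 39 \cdot 15 = 585$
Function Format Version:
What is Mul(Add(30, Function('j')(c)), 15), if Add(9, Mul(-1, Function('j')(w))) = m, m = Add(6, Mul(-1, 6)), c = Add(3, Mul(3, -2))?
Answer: 585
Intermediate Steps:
c = -3 (c = Add(3, -6) = -3)
m = 0 (m = Add(6, -6) = 0)
Function('j')(w) = 9 (Function('j')(w) = Add(9, Mul(-1, 0)) = Add(9, 0) = 9)
Mul(Add(30, Function('j')(c)), 15) = Mul(Add(30, 9), 15) = Mul(39, 15) = 585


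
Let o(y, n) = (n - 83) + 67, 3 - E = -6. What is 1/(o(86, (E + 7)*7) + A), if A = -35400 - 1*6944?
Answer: -1/42248 ≈ -2.3670e-5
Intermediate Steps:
E = 9 (E = 3 - 1*(-6) = 3 + 6 = 9)
A = -42344 (A = -35400 - 6944 = -42344)
o(y, n) = -16 + n (o(y, n) = (-83 + n) + 67 = -16 + n)
1/(o(86, (E + 7)*7) + A) = 1/((-16 + (9 + 7)*7) - 42344) = 1/((-16 + 16*7) - 42344) = 1/((-16 + 112) - 42344) = 1/(96 - 42344) = 1/(-42248) = -1/42248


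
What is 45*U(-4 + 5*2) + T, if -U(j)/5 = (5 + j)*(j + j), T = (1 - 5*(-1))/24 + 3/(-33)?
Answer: -1306793/44 ≈ -29700.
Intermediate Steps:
T = 7/44 (T = (1 + 5)*(1/24) + 3*(-1/33) = 6*(1/24) - 1/11 = ¼ - 1/11 = 7/44 ≈ 0.15909)
U(j) = -10*j*(5 + j) (U(j) = -5*(5 + j)*(j + j) = -5*(5 + j)*2*j = -10*j*(5 + j))
45*U(-4 + 5*2) + T = 45*(-10*(-4 + 5*2)*(5 + (-4 + 5*2))) + 7/44 = 45*(-10*(-4 + 10)*(5 + (-4 + 10))) + 7/44 = 45*(-10*6*(5 + 6)) + 7/44 = 45*(-10*6*11) + 7/44 = 45*(-660) + 7/44 = -29700 + 7/44 = -1306793/44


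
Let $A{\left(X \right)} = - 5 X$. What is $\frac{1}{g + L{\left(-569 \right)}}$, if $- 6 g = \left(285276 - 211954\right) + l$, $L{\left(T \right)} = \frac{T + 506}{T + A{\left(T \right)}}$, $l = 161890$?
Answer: $- \frac{2276}{89223815} \approx -2.5509 \cdot 10^{-5}$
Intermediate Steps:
$L{\left(T \right)} = - \frac{506 + T}{4 T}$ ($L{\left(T \right)} = \frac{T + 506}{T - 5 T} = \frac{506 + T}{\left(-4\right) T} = \left(506 + T\right) \left(- \frac{1}{4 T}\right) = - \frac{506 + T}{4 T}$)
$g = -39202$ ($g = - \frac{\left(285276 - 211954\right) + 161890}{6} = - \frac{73322 + 161890}{6} = \left(- \frac{1}{6}\right) 235212 = -39202$)
$\frac{1}{g + L{\left(-569 \right)}} = \frac{1}{-39202 + \frac{-506 - -569}{4 \left(-569\right)}} = \frac{1}{-39202 + \frac{1}{4} \left(- \frac{1}{569}\right) \left(-506 + 569\right)} = \frac{1}{-39202 + \frac{1}{4} \left(- \frac{1}{569}\right) 63} = \frac{1}{-39202 - \frac{63}{2276}} = \frac{1}{- \frac{89223815}{2276}} = - \frac{2276}{89223815}$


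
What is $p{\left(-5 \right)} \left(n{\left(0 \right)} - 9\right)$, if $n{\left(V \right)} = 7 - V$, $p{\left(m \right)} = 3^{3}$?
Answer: $-54$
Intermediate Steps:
$p{\left(m \right)} = 27$
$p{\left(-5 \right)} \left(n{\left(0 \right)} - 9\right) = 27 \left(\left(7 - 0\right) - 9\right) = 27 \left(\left(7 + 0\right) - 9\right) = 27 \left(7 - 9\right) = 27 \left(-2\right) = -54$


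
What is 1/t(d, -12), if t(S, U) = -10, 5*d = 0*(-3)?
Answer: -⅒ ≈ -0.10000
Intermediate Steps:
d = 0 (d = (0*(-3))/5 = (⅕)*0 = 0)
1/t(d, -12) = 1/(-10) = -⅒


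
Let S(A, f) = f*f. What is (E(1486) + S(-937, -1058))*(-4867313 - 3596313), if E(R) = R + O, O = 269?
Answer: -9488731917494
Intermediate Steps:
S(A, f) = f**2
E(R) = 269 + R (E(R) = R + 269 = 269 + R)
(E(1486) + S(-937, -1058))*(-4867313 - 3596313) = ((269 + 1486) + (-1058)**2)*(-4867313 - 3596313) = (1755 + 1119364)*(-8463626) = 1121119*(-8463626) = -9488731917494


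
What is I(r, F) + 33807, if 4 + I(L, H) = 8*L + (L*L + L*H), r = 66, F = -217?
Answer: 24365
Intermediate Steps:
I(L, H) = -4 + L² + 8*L + H*L (I(L, H) = -4 + (8*L + (L*L + L*H)) = -4 + (8*L + (L² + H*L)) = -4 + (L² + 8*L + H*L) = -4 + L² + 8*L + H*L)
I(r, F) + 33807 = (-4 + 66² + 8*66 - 217*66) + 33807 = (-4 + 4356 + 528 - 14322) + 33807 = -9442 + 33807 = 24365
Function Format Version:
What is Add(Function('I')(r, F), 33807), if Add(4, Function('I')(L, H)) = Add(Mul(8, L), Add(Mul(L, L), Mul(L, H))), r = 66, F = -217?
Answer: 24365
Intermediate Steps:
Function('I')(L, H) = Add(-4, Pow(L, 2), Mul(8, L), Mul(H, L)) (Function('I')(L, H) = Add(-4, Add(Mul(8, L), Add(Mul(L, L), Mul(L, H)))) = Add(-4, Add(Mul(8, L), Add(Pow(L, 2), Mul(H, L)))) = Add(-4, Add(Pow(L, 2), Mul(8, L), Mul(H, L))) = Add(-4, Pow(L, 2), Mul(8, L), Mul(H, L)))
Add(Function('I')(r, F), 33807) = Add(Add(-4, Pow(66, 2), Mul(8, 66), Mul(-217, 66)), 33807) = Add(Add(-4, 4356, 528, -14322), 33807) = Add(-9442, 33807) = 24365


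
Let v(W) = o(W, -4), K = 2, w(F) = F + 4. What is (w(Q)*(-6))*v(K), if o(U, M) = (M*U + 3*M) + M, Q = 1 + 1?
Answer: 864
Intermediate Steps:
Q = 2
o(U, M) = 4*M + M*U (o(U, M) = (3*M + M*U) + M = 4*M + M*U)
w(F) = 4 + F
v(W) = -16 - 4*W (v(W) = -4*(4 + W) = -16 - 4*W)
(w(Q)*(-6))*v(K) = ((4 + 2)*(-6))*(-16 - 4*2) = (6*(-6))*(-16 - 8) = -36*(-24) = 864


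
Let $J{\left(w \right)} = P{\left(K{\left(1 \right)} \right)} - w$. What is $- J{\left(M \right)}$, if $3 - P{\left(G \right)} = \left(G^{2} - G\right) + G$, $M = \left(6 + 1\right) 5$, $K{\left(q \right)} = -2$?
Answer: $36$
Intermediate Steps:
$M = 35$ ($M = 7 \cdot 5 = 35$)
$P{\left(G \right)} = 3 - G^{2}$ ($P{\left(G \right)} = 3 - \left(\left(G^{2} - G\right) + G\right) = 3 - G^{2}$)
$J{\left(w \right)} = -1 - w$ ($J{\left(w \right)} = \left(3 - \left(-2\right)^{2}\right) - w = \left(3 - 4\right) - w = -1 - w$)
$- J{\left(M \right)} = - (-1 - 35) = \left(-1\right) \left(-36\right) = 36$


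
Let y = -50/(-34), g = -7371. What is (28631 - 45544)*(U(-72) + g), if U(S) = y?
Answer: 2118894466/17 ≈ 1.2464e+8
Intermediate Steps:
y = 25/17 (y = -50*(-1/34) = 25/17 ≈ 1.4706)
U(S) = 25/17
(28631 - 45544)*(U(-72) + g) = (28631 - 45544)*(25/17 - 7371) = -16913*(-125282/17) = 2118894466/17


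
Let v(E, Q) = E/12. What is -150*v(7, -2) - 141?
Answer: -457/2 ≈ -228.50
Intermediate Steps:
v(E, Q) = E/12 (v(E, Q) = E*(1/12) = E/12)
-150*v(7, -2) - 141 = -25*7/2 - 141 = -150*7/12 - 141 = -175/2 - 141 = -457/2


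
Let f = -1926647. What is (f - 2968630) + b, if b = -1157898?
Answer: -6053175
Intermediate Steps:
(f - 2968630) + b = (-1926647 - 2968630) - 1157898 = -4895277 - 1157898 = -6053175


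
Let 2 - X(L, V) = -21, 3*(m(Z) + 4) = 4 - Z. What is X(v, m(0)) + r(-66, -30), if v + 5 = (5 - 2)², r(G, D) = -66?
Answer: -43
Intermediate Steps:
m(Z) = -8/3 - Z/3 (m(Z) = -4 + (4 - Z)/3 = -4 + (4/3 - Z/3) = -8/3 - Z/3)
v = 4 (v = -5 + (5 - 2)² = -5 + 3² = -5 + 9 = 4)
X(L, V) = 23 (X(L, V) = 2 - 1*(-21) = 2 + 21 = 23)
X(v, m(0)) + r(-66, -30) = 23 - 66 = -43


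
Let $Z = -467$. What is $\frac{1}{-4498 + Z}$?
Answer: $- \frac{1}{4965} \approx -0.00020141$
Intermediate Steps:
$\frac{1}{-4498 + Z} = \frac{1}{-4498 - 467} = \frac{1}{-4965} = - \frac{1}{4965}$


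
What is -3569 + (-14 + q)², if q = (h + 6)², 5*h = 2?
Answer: -1776349/625 ≈ -2842.2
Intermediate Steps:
h = ⅖ (h = (⅕)*2 = ⅖ ≈ 0.40000)
q = 1024/25 (q = (⅖ + 6)² = (32/5)² = 1024/25 ≈ 40.960)
-3569 + (-14 + q)² = -3569 + (-14 + 1024/25)² = -3569 + (674/25)² = -3569 + 454276/625 = -1776349/625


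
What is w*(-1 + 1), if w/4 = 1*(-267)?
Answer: 0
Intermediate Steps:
w = -1068 (w = 4*(1*(-267)) = 4*(-267) = -1068)
w*(-1 + 1) = -1068*(-1 + 1) = -1068*0 = 0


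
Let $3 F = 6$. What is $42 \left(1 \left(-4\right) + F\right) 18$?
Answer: $-1512$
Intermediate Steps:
$F = 2$ ($F = \frac{1}{3} \cdot 6 = 2$)
$42 \left(1 \left(-4\right) + F\right) 18 = 42 \left(1 \left(-4\right) + 2\right) 18 = 42 \left(-4 + 2\right) 18 = 42 \left(-2\right) 18 = \left(-84\right) 18 = -1512$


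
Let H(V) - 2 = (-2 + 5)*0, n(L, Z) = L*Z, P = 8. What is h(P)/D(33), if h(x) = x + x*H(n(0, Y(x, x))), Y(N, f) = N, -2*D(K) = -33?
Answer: 16/11 ≈ 1.4545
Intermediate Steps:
D(K) = 33/2 (D(K) = -½*(-33) = 33/2)
H(V) = 2 (H(V) = 2 + (-2 + 5)*0 = 2 + 3*0 = 2 + 0 = 2)
h(x) = 3*x (h(x) = x + x*2 = x + 2*x = 3*x)
h(P)/D(33) = (3*8)/(33/2) = (2/33)*24 = 16/11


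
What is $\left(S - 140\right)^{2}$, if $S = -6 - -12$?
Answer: $17956$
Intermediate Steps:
$S = 6$ ($S = -6 + 12 = 6$)
$\left(S - 140\right)^{2} = \left(6 - 140\right)^{2} = \left(-134\right)^{2} = 17956$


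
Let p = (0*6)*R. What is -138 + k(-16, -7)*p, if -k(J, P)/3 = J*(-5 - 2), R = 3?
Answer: -138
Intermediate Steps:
k(J, P) = 21*J (k(J, P) = -3*J*(-5 - 2) = -3*J*(-7) = -(-21)*J = 21*J)
p = 0 (p = (0*6)*3 = 0*3 = 0)
-138 + k(-16, -7)*p = -138 + (21*(-16))*0 = -138 - 336*0 = -138 + 0 = -138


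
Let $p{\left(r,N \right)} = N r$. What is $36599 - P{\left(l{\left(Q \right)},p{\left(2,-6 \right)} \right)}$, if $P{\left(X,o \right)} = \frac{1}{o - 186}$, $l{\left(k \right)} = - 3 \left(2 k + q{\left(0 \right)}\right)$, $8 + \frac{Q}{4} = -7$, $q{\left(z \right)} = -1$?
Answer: $\frac{7246603}{198} \approx 36599.0$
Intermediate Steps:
$Q = -60$ ($Q = -32 + 4 \left(-7\right) = -32 - 28 = -60$)
$l{\left(k \right)} = 3 - 6 k$ ($l{\left(k \right)} = - 3 \left(2 k - 1\right) = - 3 \left(-1 + 2 k\right) = 3 - 6 k$)
$P{\left(X,o \right)} = \frac{1}{-186 + o}$
$36599 - P{\left(l{\left(Q \right)},p{\left(2,-6 \right)} \right)} = 36599 - \frac{1}{-186 - 12} = 36599 - \frac{1}{-198} = 36599 - - \frac{1}{198} = 36599 + \frac{1}{198} = \frac{7246603}{198}$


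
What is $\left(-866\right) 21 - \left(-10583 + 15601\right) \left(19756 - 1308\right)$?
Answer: $-92590250$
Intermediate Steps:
$\left(-866\right) 21 - \left(-10583 + 15601\right) \left(19756 - 1308\right) = -18186 - 5018 \cdot 18448 = -18186 - 92572064 = -92590250$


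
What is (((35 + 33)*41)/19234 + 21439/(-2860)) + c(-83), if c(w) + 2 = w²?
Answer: 17202011447/2500420 ≈ 6879.6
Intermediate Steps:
c(w) = -2 + w²
(((35 + 33)*41)/19234 + 21439/(-2860)) + c(-83) = (((35 + 33)*41)/19234 + 21439/(-2860)) + (-2 + (-83)²) = ((68*41)*(1/19234) + 21439*(-1/2860)) + (-2 + 6889) = (2788*(1/19234) - 1949/260) + 6887 = (1394/9617 - 1949/260) + 6887 = -18381093/2500420 + 6887 = 17202011447/2500420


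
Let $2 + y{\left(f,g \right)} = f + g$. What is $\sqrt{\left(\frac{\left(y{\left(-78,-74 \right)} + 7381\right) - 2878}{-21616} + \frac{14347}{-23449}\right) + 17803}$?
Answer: $\frac{\sqrt{285859540901505408901}}{126718396} \approx 133.42$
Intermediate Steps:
$y{\left(f,g \right)} = -2 + f + g$ ($y{\left(f,g \right)} = -2 + \left(f + g\right) = -2 + f + g$)
$\sqrt{\left(\frac{\left(y{\left(-78,-74 \right)} + 7381\right) - 2878}{-21616} + \frac{14347}{-23449}\right) + 17803} = \sqrt{\left(\frac{\left(\left(-2 - 78 - 74\right) + 7381\right) - 2878}{-21616} + \frac{14347}{-23449}\right) + 17803} = \sqrt{\left(\left(\left(-154 + 7381\right) - 2878\right) \left(- \frac{1}{21616}\right) + 14347 \left(- \frac{1}{23449}\right)\right) + 17803} = \sqrt{\left(\left(7227 - 2878\right) \left(- \frac{1}{21616}\right) - \frac{14347}{23449}\right) + 17803} = \sqrt{\left(4349 \left(- \frac{1}{21616}\right) - \frac{14347}{23449}\right) + 17803} = \sqrt{\left(- \frac{4349}{21616} - \frac{14347}{23449}\right) + 17803} = \sqrt{- \frac{412104453}{506873584} + 17803} = \sqrt{\frac{9023458311499}{506873584}} = \frac{\sqrt{285859540901505408901}}{126718396}$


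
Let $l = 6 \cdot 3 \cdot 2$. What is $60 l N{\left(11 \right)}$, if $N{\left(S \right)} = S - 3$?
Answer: $17280$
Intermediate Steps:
$l = 36$ ($l = 18 \cdot 2 = 36$)
$N{\left(S \right)} = -3 + S$
$60 l N{\left(11 \right)} = 60 \cdot 36 \left(-3 + 11\right) = 2160 \cdot 8 = 17280$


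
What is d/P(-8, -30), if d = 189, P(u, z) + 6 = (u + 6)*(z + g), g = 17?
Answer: 189/20 ≈ 9.4500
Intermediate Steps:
P(u, z) = -6 + (6 + u)*(17 + z) (P(u, z) = -6 + (u + 6)*(z + 17) = -6 + (6 + u)*(17 + z))
d/P(-8, -30) = 189/(96 + 6*(-30) + 17*(-8) - 8*(-30)) = 189/(96 - 180 - 136 + 240) = 189/20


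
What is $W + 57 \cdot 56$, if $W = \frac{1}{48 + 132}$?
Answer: $\frac{574561}{180} \approx 3192.0$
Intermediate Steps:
$W = \frac{1}{180} \approx 0.0055556$
$W + 57 \cdot 56 = \frac{1}{180} + 57 \cdot 56 = \frac{1}{180} + 3192 = \frac{574561}{180}$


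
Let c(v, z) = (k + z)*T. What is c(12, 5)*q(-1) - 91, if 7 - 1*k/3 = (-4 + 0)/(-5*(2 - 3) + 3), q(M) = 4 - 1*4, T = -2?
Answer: -91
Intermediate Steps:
q(M) = 0 (q(M) = 4 - 4 = 0)
k = 45/2 (k = 21 - 3*(-4 + 0)/(-5*(2 - 3) + 3) = 21 - (-12)/(-5*(-1) + 3) = 21 - (-12)/(5 + 3) = 21 - (-12)/8 = 21 - 3*(-½) = 21 + 3/2 = 45/2 ≈ 22.500)
c(v, z) = -45 - 2*z (c(v, z) = (45/2 + z)*(-2) = -45 - 2*z)
c(12, 5)*q(-1) - 91 = (-45 - 2*5)*0 - 91 = (-45 - 10)*0 - 91 = -55*0 - 91 = 0 - 91 = -91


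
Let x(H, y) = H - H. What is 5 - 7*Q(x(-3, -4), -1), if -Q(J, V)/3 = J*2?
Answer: 5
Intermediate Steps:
x(H, y) = 0
Q(J, V) = -6*J (Q(J, V) = -3*J*2 = -6*J)
5 - 7*Q(x(-3, -4), -1) = 5 - (-42)*0 = 5 - 7*0 = 5 + 0 = 5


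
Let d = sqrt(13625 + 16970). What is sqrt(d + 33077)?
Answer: sqrt(33077 + sqrt(30595)) ≈ 182.35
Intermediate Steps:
d = sqrt(30595) ≈ 174.91
sqrt(d + 33077) = sqrt(sqrt(30595) + 33077) = sqrt(33077 + sqrt(30595))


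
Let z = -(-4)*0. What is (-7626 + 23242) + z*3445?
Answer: 15616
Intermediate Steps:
z = 0 (z = -2*0 = 0)
(-7626 + 23242) + z*3445 = (-7626 + 23242) + 0*3445 = 15616 + 0 = 15616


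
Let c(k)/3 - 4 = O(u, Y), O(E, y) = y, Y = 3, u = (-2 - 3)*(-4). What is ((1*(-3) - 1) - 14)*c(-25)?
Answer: -378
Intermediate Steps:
u = 20 (u = -5*(-4) = 20)
c(k) = 21 (c(k) = 12 + 3*3 = 12 + 9 = 21)
((1*(-3) - 1) - 14)*c(-25) = ((1*(-3) - 1) - 14)*21 = ((-3 - 1) - 14)*21 = (-4 - 14)*21 = -18*21 = -378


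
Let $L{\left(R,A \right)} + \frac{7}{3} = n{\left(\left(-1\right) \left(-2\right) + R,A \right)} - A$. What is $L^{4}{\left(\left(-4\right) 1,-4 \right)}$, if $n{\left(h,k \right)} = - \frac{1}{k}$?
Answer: $\frac{279841}{20736} \approx 13.495$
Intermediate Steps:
$L{\left(R,A \right)} = - \frac{7}{3} - A - \frac{1}{A}$ ($L{\left(R,A \right)} = - \frac{7}{3} - \left(A + \frac{1}{A}\right) = - \frac{7}{3} - A - \frac{1}{A}$)
$L^{4}{\left(\left(-4\right) 1,-4 \right)} = \left(- \frac{7}{3} - -4 - \frac{1}{-4}\right)^{4} = \left(- \frac{7}{3} + 4 - - \frac{1}{4}\right)^{4} = \left(- \frac{7}{3} + 4 + \frac{1}{4}\right)^{4} = \left(\frac{23}{12}\right)^{4} = \frac{279841}{20736}$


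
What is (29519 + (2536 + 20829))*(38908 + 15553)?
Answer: 2880115524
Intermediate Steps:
(29519 + (2536 + 20829))*(38908 + 15553) = (29519 + 23365)*54461 = 52884*54461 = 2880115524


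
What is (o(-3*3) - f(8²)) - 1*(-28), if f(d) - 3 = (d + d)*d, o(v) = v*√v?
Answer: -8167 - 27*I ≈ -8167.0 - 27.0*I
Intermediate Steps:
o(v) = v^(3/2)
f(d) = 3 + 2*d² (f(d) = 3 + (d + d)*d = 3 + (2*d)*d = 3 + 2*d²)
(o(-3*3) - f(8²)) - 1*(-28) = ((-3*3)^(3/2) - (3 + 2*(8²)²)) - 1*(-28) = ((-9)^(3/2) - (3 + 2*64²)) + 28 = (-27*I - (3 + 2*4096)) + 28 = (-27*I - (3 + 8192)) + 28 = (-27*I - 1*8195) + 28 = (-27*I - 8195) + 28 = (-8195 - 27*I) + 28 = -8167 - 27*I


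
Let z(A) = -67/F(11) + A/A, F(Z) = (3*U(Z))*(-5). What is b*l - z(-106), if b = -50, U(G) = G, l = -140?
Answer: 1154768/165 ≈ 6998.6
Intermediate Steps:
F(Z) = -15*Z (F(Z) = (3*Z)*(-5) = -15*Z)
z(A) = 232/165 (z(A) = -67/((-15*11)) + A/A = -67/(-165) + 1 = -67*(-1/165) + 1 = 67/165 + 1 = 232/165)
b*l - z(-106) = -50*(-140) - 1*232/165 = 7000 - 232/165 = 1154768/165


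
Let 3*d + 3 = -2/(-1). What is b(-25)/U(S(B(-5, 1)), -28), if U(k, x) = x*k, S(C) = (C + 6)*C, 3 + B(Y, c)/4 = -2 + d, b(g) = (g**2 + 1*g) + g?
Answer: -225/3584 ≈ -0.062779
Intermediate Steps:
d = -1/3 (d = -1 + (-2/(-1))/3 = -1 + (-2*(-1))/3 = -1 + (1/3)*2 = -1 + 2/3 = -1/3 ≈ -0.33333)
b(g) = g**2 + 2*g (b(g) = (g**2 + g) + g = (g + g**2) + g = g**2 + 2*g)
B(Y, c) = -64/3 (B(Y, c) = -12 + 4*(-2 - 1/3) = -12 + 4*(-7/3) = -12 - 28/3 = -64/3)
S(C) = C*(6 + C) (S(C) = (6 + C)*C = C*(6 + C))
U(k, x) = k*x
b(-25)/U(S(B(-5, 1)), -28) = (-25*(2 - 25))/((-64*(6 - 64/3)/3*(-28))) = (-25*(-23))/((-64/3*(-46/3)*(-28))) = 575/(((2944/9)*(-28))) = 575/(-82432/9) = 575*(-9/82432) = -225/3584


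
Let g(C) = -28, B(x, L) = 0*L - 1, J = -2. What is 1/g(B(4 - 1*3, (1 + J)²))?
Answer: -1/28 ≈ -0.035714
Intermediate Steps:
B(x, L) = -1 (B(x, L) = 0 - 1 = -1)
1/g(B(4 - 1*3, (1 + J)²)) = 1/(-28) = -1/28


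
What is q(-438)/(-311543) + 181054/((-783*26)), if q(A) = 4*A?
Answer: -28185219553/3171196197 ≈ -8.8879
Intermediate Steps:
q(-438)/(-311543) + 181054/((-783*26)) = (4*(-438))/(-311543) + 181054/((-783*26)) = -1752*(-1/311543) + 181054/(-20358) = 1752/311543 + 181054*(-1/20358) = 1752/311543 - 90527/10179 = -28185219553/3171196197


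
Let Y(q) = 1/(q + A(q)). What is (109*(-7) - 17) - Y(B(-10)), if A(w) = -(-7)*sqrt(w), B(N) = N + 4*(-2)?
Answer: -52259/67 + 7*I*sqrt(2)/402 ≈ -779.99 + 0.024626*I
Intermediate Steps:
B(N) = -8 + N (B(N) = N - 8 = -8 + N)
A(w) = 7*sqrt(w)
Y(q) = 1/(q + 7*sqrt(q))
(109*(-7) - 17) - Y(B(-10)) = (109*(-7) - 17) - 1/((-8 - 10) + 7*sqrt(-8 - 10)) = (-763 - 17) - 1/(-18 + 7*sqrt(-18)) = -780 - 1/(-18 + 7*(3*I*sqrt(2))) = -780 - 1/(-18 + 21*I*sqrt(2))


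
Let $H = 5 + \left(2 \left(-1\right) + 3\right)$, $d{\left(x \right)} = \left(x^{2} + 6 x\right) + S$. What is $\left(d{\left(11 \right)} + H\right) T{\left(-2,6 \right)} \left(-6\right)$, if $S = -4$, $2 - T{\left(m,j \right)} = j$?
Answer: $4536$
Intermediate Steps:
$T{\left(m,j \right)} = 2 - j$
$d{\left(x \right)} = -4 + x^{2} + 6 x$ ($d{\left(x \right)} = \left(x^{2} + 6 x\right) - 4 = -4 + x^{2} + 6 x$)
$H = 6$ ($H = 5 + \left(-2 + 3\right) = 5 + 1 = 6$)
$\left(d{\left(11 \right)} + H\right) T{\left(-2,6 \right)} \left(-6\right) = \left(\left(-4 + 11^{2} + 6 \cdot 11\right) + 6\right) \left(2 - 6\right) \left(-6\right) = \left(\left(-4 + 121 + 66\right) + 6\right) \left(2 - 6\right) \left(-6\right) = \left(183 + 6\right) \left(\left(-4\right) \left(-6\right)\right) = 189 \cdot 24 = 4536$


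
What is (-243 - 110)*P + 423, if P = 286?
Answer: -100535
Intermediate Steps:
(-243 - 110)*P + 423 = (-243 - 110)*286 + 423 = -353*286 + 423 = -100958 + 423 = -100535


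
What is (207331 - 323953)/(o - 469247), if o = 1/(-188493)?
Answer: 10991215323/44224887386 ≈ 0.24853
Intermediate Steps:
o = -1/188493 ≈ -5.3052e-6
(207331 - 323953)/(o - 469247) = (207331 - 323953)/(-1/188493 - 469247) = -116622/(-88449774772/188493) = -116622*(-188493/88449774772) = 10991215323/44224887386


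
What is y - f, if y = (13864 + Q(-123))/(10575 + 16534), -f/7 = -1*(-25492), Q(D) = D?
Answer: 4837452137/27109 ≈ 1.7844e+5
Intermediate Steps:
f = -178444 (f = -(-7)*(-25492) = -7*25492 = -178444)
y = 13741/27109 (y = (13864 - 123)/(10575 + 16534) = 13741/27109 ≈ 0.50688)
y - f = 13741/27109 - 1*(-178444) = 13741/27109 + 178444 = 4837452137/27109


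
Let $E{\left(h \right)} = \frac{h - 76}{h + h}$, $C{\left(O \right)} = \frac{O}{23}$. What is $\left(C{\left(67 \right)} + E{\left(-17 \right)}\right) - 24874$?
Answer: $- \frac{19447051}{782} \approx -24868.0$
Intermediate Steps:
$C{\left(O \right)} = \frac{O}{23}$ ($C{\left(O \right)} = O \frac{1}{23} = \frac{O}{23}$)
$E{\left(h \right)} = \frac{-76 + h}{2 h}$
$\left(C{\left(67 \right)} + E{\left(-17 \right)}\right) - 24874 = \left(\frac{1}{23} \cdot 67 + \frac{-76 - 17}{2 \left(-17\right)}\right) - 24874 = \left(\frac{67}{23} + \frac{1}{2} \left(- \frac{1}{17}\right) \left(-93\right)\right) - 24874 = \left(\frac{67}{23} + \frac{93}{34}\right) - 24874 = \frac{4417}{782} - 24874 = - \frac{19447051}{782}$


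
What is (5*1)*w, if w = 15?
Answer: 75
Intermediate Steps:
(5*1)*w = (5*1)*15 = 5*15 = 75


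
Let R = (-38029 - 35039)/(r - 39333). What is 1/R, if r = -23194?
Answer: 62527/73068 ≈ 0.85574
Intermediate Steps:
R = 73068/62527 (R = (-38029 - 35039)/(-23194 - 39333) = -73068/(-62527) = -73068*(-1/62527) = 73068/62527 ≈ 1.1686)
1/R = 1/(73068/62527) = 62527/73068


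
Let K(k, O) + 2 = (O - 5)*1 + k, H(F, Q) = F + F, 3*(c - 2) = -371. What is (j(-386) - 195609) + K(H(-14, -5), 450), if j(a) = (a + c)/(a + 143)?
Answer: -142294903/729 ≈ -1.9519e+5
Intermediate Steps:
c = -365/3 (c = 2 + (1/3)*(-371) = 2 - 371/3 = -365/3 ≈ -121.67)
H(F, Q) = 2*F
j(a) = (-365/3 + a)/(143 + a) (j(a) = (a - 365/3)/(a + 143) = (-365/3 + a)/(143 + a))
K(k, O) = -7 + O + k (K(k, O) = -2 + ((O - 5)*1 + k) = -2 + ((-5 + O)*1 + k) = -2 + ((-5 + O) + k) = -2 + (-5 + O + k) = -7 + O + k)
(j(-386) - 195609) + K(H(-14, -5), 450) = ((-365/3 - 386)/(143 - 386) - 195609) + (-7 + 450 + 2*(-14)) = (-1523/3/(-243) - 195609) + (-7 + 450 - 28) = (-1/243*(-1523/3) - 195609) + 415 = (1523/729 - 195609) + 415 = -142597438/729 + 415 = -142294903/729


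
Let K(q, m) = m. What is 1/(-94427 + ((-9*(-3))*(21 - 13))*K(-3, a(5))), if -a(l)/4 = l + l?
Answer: -1/103067 ≈ -9.7024e-6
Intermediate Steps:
a(l) = -8*l (a(l) = -4*(l + l) = -8*l)
1/(-94427 + ((-9*(-3))*(21 - 13))*K(-3, a(5))) = 1/(-94427 + ((-9*(-3))*(21 - 13))*(-8*5)) = 1/(-94427 + (27*8)*(-40)) = 1/(-94427 + 216*(-40)) = 1/(-94427 - 8640) = 1/(-103067) = -1/103067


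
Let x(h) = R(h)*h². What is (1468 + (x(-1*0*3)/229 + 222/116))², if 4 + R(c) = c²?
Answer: 7268415025/3364 ≈ 2.1606e+6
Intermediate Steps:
R(c) = -4 + c²
x(h) = h²*(-4 + h²) (x(h) = (-4 + h²)*h² = h²*(-4 + h²))
(1468 + (x(-1*0*3)/229 + 222/116))² = (1468 + (((-1*0*3)²*(-4 + (-1*0*3)²))/229 + 222/116))² = (1468 + (((0*3)²*(-4 + (0*3)²))*(1/229) + 222*(1/116)))² = (1468 + ((0²*(-4 + 0²))*(1/229) + 111/58))² = (1468 + ((0*(-4 + 0))*(1/229) + 111/58))² = (1468 + ((0*(-4))*(1/229) + 111/58))² = (1468 + (0*(1/229) + 111/58))² = (1468 + (0 + 111/58))² = (1468 + 111/58)² = (85255/58)² = 7268415025/3364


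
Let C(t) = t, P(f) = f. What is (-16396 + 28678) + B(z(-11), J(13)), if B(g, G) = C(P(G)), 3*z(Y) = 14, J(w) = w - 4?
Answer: 12291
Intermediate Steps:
J(w) = -4 + w
z(Y) = 14/3 (z(Y) = (⅓)*14 = 14/3)
B(g, G) = G
(-16396 + 28678) + B(z(-11), J(13)) = (-16396 + 28678) + (-4 + 13) = 12282 + 9 = 12291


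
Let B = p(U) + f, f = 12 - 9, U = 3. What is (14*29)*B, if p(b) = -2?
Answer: 406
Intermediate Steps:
f = 3
B = 1 (B = -2 + 3 = 1)
(14*29)*B = (14*29)*1 = 406*1 = 406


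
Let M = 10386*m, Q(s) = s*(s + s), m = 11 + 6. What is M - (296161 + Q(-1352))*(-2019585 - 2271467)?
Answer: 16958104657950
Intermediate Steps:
m = 17
Q(s) = 2*s² (Q(s) = s*(2*s) = 2*s²)
M = 176562 (M = 10386*17 = 176562)
M - (296161 + Q(-1352))*(-2019585 - 2271467) = 176562 - (296161 + 2*(-1352)²)*(-2019585 - 2271467) = 176562 - (296161 + 2*1827904)*(-4291052) = 176562 - (296161 + 3655808)*(-4291052) = 176562 - 3951969*(-4291052) = 176562 - 1*(-16958104481388) = 176562 + 16958104481388 = 16958104657950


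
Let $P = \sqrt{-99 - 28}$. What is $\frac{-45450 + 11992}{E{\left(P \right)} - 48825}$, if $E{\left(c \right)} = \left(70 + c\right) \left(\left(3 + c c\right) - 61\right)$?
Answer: $\frac{41337359}{76409944} - \frac{618973 i \sqrt{127}}{382049720} \approx 0.54099 - 0.018258 i$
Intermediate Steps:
$P = i \sqrt{127}$ ($P = \sqrt{-127} = i \sqrt{127} \approx 11.269 i$)
$E{\left(c \right)} = \left(-58 + c^{2}\right) \left(70 + c\right)$ ($E{\left(c \right)} = \left(70 + c\right) \left(\left(3 + c^{2}\right) - 61\right) = \left(70 + c\right) \left(-58 + c^{2}\right) = \left(-58 + c^{2}\right) \left(70 + c\right)$)
$\frac{-45450 + 11992}{E{\left(P \right)} - 48825} = \frac{-45450 + 11992}{\left(-4060 + \left(i \sqrt{127}\right)^{3} - 58 i \sqrt{127} + 70 \left(i \sqrt{127}\right)^{2}\right) - 48825} = - \frac{33458}{\left(-4060 - 127 i \sqrt{127} - 58 i \sqrt{127} + 70 \left(-127\right)\right) - 48825} = - \frac{33458}{\left(-4060 - 127 i \sqrt{127} - 58 i \sqrt{127} - 8890\right) - 48825} = - \frac{33458}{\left(-12950 - 185 i \sqrt{127}\right) - 48825} = - \frac{33458}{-61775 - 185 i \sqrt{127}}$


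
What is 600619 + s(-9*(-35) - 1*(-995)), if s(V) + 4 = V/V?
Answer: 600616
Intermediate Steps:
s(V) = -3 (s(V) = -4 + V/V = -4 + 1 = -3)
600619 + s(-9*(-35) - 1*(-995)) = 600619 - 3 = 600616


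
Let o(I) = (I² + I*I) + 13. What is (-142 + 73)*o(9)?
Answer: -12075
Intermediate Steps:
o(I) = 13 + 2*I² (o(I) = (I² + I²) + 13 = 2*I² + 13 = 13 + 2*I²)
(-142 + 73)*o(9) = (-142 + 73)*(13 + 2*9²) = -69*(13 + 2*81) = -69*(13 + 162) = -69*175 = -12075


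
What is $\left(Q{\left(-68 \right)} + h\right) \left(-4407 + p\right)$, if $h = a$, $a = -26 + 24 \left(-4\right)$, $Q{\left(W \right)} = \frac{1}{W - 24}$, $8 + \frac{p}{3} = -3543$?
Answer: $\frac{42262125}{23} \approx 1.8375 \cdot 10^{6}$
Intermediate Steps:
$p = -10653$ ($p = -24 + 3 \left(-3543\right) = -24 - 10629 = -10653$)
$Q{\left(W \right)} = \frac{1}{-24 + W}$
$a = -122$ ($a = -26 - 96 = -122$)
$h = -122$
$\left(Q{\left(-68 \right)} + h\right) \left(-4407 + p\right) = \left(\frac{1}{-24 - 68} - 122\right) \left(-4407 - 10653\right) = \left(\frac{1}{-92} - 122\right) \left(-15060\right) = \left(- \frac{1}{92} - 122\right) \left(-15060\right) = \left(- \frac{11225}{92}\right) \left(-15060\right) = \frac{42262125}{23}$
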